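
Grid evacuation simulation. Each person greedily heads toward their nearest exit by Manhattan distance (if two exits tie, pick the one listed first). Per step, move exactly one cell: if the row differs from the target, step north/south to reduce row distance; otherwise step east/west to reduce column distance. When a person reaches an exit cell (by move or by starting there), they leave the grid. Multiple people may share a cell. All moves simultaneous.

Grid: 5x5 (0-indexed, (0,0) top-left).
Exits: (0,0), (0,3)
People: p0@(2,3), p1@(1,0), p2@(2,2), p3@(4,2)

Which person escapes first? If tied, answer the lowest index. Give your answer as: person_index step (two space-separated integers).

Answer: 1 1

Derivation:
Step 1: p0:(2,3)->(1,3) | p1:(1,0)->(0,0)->EXIT | p2:(2,2)->(1,2) | p3:(4,2)->(3,2)
Step 2: p0:(1,3)->(0,3)->EXIT | p1:escaped | p2:(1,2)->(0,2) | p3:(3,2)->(2,2)
Step 3: p0:escaped | p1:escaped | p2:(0,2)->(0,3)->EXIT | p3:(2,2)->(1,2)
Step 4: p0:escaped | p1:escaped | p2:escaped | p3:(1,2)->(0,2)
Step 5: p0:escaped | p1:escaped | p2:escaped | p3:(0,2)->(0,3)->EXIT
Exit steps: [2, 1, 3, 5]
First to escape: p1 at step 1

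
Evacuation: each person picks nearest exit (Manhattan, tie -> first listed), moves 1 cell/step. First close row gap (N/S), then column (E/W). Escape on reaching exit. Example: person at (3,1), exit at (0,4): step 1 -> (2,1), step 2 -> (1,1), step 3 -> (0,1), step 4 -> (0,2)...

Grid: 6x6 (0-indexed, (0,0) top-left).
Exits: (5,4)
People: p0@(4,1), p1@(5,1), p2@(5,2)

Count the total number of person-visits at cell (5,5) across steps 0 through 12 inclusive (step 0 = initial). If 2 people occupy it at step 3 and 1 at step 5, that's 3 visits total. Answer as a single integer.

Answer: 0

Derivation:
Step 0: p0@(4,1) p1@(5,1) p2@(5,2) -> at (5,5): 0 [-], cum=0
Step 1: p0@(5,1) p1@(5,2) p2@(5,3) -> at (5,5): 0 [-], cum=0
Step 2: p0@(5,2) p1@(5,3) p2@ESC -> at (5,5): 0 [-], cum=0
Step 3: p0@(5,3) p1@ESC p2@ESC -> at (5,5): 0 [-], cum=0
Step 4: p0@ESC p1@ESC p2@ESC -> at (5,5): 0 [-], cum=0
Total visits = 0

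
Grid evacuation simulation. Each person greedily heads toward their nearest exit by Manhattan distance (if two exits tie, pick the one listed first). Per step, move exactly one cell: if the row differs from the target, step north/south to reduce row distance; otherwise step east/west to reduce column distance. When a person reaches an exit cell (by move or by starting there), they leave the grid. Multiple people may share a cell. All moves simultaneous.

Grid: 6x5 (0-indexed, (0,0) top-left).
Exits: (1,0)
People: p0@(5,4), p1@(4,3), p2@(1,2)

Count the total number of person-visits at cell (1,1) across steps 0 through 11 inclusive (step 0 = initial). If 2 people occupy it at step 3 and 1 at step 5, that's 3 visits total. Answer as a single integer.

Answer: 3

Derivation:
Step 0: p0@(5,4) p1@(4,3) p2@(1,2) -> at (1,1): 0 [-], cum=0
Step 1: p0@(4,4) p1@(3,3) p2@(1,1) -> at (1,1): 1 [p2], cum=1
Step 2: p0@(3,4) p1@(2,3) p2@ESC -> at (1,1): 0 [-], cum=1
Step 3: p0@(2,4) p1@(1,3) p2@ESC -> at (1,1): 0 [-], cum=1
Step 4: p0@(1,4) p1@(1,2) p2@ESC -> at (1,1): 0 [-], cum=1
Step 5: p0@(1,3) p1@(1,1) p2@ESC -> at (1,1): 1 [p1], cum=2
Step 6: p0@(1,2) p1@ESC p2@ESC -> at (1,1): 0 [-], cum=2
Step 7: p0@(1,1) p1@ESC p2@ESC -> at (1,1): 1 [p0], cum=3
Step 8: p0@ESC p1@ESC p2@ESC -> at (1,1): 0 [-], cum=3
Total visits = 3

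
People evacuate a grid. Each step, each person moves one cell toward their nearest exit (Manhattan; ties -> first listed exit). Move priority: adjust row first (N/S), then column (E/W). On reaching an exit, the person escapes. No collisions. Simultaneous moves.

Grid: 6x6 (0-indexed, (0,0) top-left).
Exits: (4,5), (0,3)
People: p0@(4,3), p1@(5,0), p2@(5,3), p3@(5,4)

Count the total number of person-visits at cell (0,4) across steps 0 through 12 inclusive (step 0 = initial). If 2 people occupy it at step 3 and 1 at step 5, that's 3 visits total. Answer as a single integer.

Answer: 0

Derivation:
Step 0: p0@(4,3) p1@(5,0) p2@(5,3) p3@(5,4) -> at (0,4): 0 [-], cum=0
Step 1: p0@(4,4) p1@(4,0) p2@(4,3) p3@(4,4) -> at (0,4): 0 [-], cum=0
Step 2: p0@ESC p1@(4,1) p2@(4,4) p3@ESC -> at (0,4): 0 [-], cum=0
Step 3: p0@ESC p1@(4,2) p2@ESC p3@ESC -> at (0,4): 0 [-], cum=0
Step 4: p0@ESC p1@(4,3) p2@ESC p3@ESC -> at (0,4): 0 [-], cum=0
Step 5: p0@ESC p1@(4,4) p2@ESC p3@ESC -> at (0,4): 0 [-], cum=0
Step 6: p0@ESC p1@ESC p2@ESC p3@ESC -> at (0,4): 0 [-], cum=0
Total visits = 0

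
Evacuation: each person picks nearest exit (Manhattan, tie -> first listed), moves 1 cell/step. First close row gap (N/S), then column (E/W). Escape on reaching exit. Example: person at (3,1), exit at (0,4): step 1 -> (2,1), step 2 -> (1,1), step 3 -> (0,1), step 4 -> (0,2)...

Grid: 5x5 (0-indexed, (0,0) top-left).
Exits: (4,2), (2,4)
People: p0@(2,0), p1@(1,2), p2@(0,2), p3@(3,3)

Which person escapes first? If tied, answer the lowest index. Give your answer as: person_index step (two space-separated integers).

Step 1: p0:(2,0)->(3,0) | p1:(1,2)->(2,2) | p2:(0,2)->(1,2) | p3:(3,3)->(4,3)
Step 2: p0:(3,0)->(4,0) | p1:(2,2)->(3,2) | p2:(1,2)->(2,2) | p3:(4,3)->(4,2)->EXIT
Step 3: p0:(4,0)->(4,1) | p1:(3,2)->(4,2)->EXIT | p2:(2,2)->(3,2) | p3:escaped
Step 4: p0:(4,1)->(4,2)->EXIT | p1:escaped | p2:(3,2)->(4,2)->EXIT | p3:escaped
Exit steps: [4, 3, 4, 2]
First to escape: p3 at step 2

Answer: 3 2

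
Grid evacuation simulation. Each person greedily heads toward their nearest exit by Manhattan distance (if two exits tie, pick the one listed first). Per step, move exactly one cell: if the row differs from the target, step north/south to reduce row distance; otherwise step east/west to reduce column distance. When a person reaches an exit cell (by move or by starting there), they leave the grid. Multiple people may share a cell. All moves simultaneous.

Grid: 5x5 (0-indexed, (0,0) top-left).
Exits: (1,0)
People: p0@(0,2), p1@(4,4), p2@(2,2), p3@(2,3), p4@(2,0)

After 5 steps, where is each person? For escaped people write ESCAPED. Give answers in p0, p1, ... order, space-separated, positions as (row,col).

Step 1: p0:(0,2)->(1,2) | p1:(4,4)->(3,4) | p2:(2,2)->(1,2) | p3:(2,3)->(1,3) | p4:(2,0)->(1,0)->EXIT
Step 2: p0:(1,2)->(1,1) | p1:(3,4)->(2,4) | p2:(1,2)->(1,1) | p3:(1,3)->(1,2) | p4:escaped
Step 3: p0:(1,1)->(1,0)->EXIT | p1:(2,4)->(1,4) | p2:(1,1)->(1,0)->EXIT | p3:(1,2)->(1,1) | p4:escaped
Step 4: p0:escaped | p1:(1,4)->(1,3) | p2:escaped | p3:(1,1)->(1,0)->EXIT | p4:escaped
Step 5: p0:escaped | p1:(1,3)->(1,2) | p2:escaped | p3:escaped | p4:escaped

ESCAPED (1,2) ESCAPED ESCAPED ESCAPED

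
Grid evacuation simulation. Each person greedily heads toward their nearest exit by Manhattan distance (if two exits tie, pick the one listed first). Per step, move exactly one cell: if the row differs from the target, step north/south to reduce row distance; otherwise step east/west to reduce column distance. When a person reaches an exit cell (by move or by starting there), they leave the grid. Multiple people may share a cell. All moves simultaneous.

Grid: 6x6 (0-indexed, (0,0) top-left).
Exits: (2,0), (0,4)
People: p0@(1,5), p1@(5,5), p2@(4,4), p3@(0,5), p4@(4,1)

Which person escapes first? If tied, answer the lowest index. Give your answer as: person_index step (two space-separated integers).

Step 1: p0:(1,5)->(0,5) | p1:(5,5)->(4,5) | p2:(4,4)->(3,4) | p3:(0,5)->(0,4)->EXIT | p4:(4,1)->(3,1)
Step 2: p0:(0,5)->(0,4)->EXIT | p1:(4,5)->(3,5) | p2:(3,4)->(2,4) | p3:escaped | p4:(3,1)->(2,1)
Step 3: p0:escaped | p1:(3,5)->(2,5) | p2:(2,4)->(1,4) | p3:escaped | p4:(2,1)->(2,0)->EXIT
Step 4: p0:escaped | p1:(2,5)->(1,5) | p2:(1,4)->(0,4)->EXIT | p3:escaped | p4:escaped
Step 5: p0:escaped | p1:(1,5)->(0,5) | p2:escaped | p3:escaped | p4:escaped
Step 6: p0:escaped | p1:(0,5)->(0,4)->EXIT | p2:escaped | p3:escaped | p4:escaped
Exit steps: [2, 6, 4, 1, 3]
First to escape: p3 at step 1

Answer: 3 1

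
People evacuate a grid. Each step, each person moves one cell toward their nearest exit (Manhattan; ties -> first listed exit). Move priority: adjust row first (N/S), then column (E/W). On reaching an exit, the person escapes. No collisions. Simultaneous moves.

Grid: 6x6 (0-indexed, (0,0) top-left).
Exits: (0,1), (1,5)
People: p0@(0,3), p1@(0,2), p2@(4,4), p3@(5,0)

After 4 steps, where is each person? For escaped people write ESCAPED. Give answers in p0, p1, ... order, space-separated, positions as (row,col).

Step 1: p0:(0,3)->(0,2) | p1:(0,2)->(0,1)->EXIT | p2:(4,4)->(3,4) | p3:(5,0)->(4,0)
Step 2: p0:(0,2)->(0,1)->EXIT | p1:escaped | p2:(3,4)->(2,4) | p3:(4,0)->(3,0)
Step 3: p0:escaped | p1:escaped | p2:(2,4)->(1,4) | p3:(3,0)->(2,0)
Step 4: p0:escaped | p1:escaped | p2:(1,4)->(1,5)->EXIT | p3:(2,0)->(1,0)

ESCAPED ESCAPED ESCAPED (1,0)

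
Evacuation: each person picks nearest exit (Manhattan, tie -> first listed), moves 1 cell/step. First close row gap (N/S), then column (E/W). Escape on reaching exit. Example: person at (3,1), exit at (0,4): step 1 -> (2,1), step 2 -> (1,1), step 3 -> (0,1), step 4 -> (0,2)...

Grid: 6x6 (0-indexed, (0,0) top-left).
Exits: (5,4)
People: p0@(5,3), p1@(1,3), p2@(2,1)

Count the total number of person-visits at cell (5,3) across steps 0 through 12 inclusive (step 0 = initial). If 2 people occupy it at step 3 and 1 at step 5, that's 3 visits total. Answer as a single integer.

Answer: 3

Derivation:
Step 0: p0@(5,3) p1@(1,3) p2@(2,1) -> at (5,3): 1 [p0], cum=1
Step 1: p0@ESC p1@(2,3) p2@(3,1) -> at (5,3): 0 [-], cum=1
Step 2: p0@ESC p1@(3,3) p2@(4,1) -> at (5,3): 0 [-], cum=1
Step 3: p0@ESC p1@(4,3) p2@(5,1) -> at (5,3): 0 [-], cum=1
Step 4: p0@ESC p1@(5,3) p2@(5,2) -> at (5,3): 1 [p1], cum=2
Step 5: p0@ESC p1@ESC p2@(5,3) -> at (5,3): 1 [p2], cum=3
Step 6: p0@ESC p1@ESC p2@ESC -> at (5,3): 0 [-], cum=3
Total visits = 3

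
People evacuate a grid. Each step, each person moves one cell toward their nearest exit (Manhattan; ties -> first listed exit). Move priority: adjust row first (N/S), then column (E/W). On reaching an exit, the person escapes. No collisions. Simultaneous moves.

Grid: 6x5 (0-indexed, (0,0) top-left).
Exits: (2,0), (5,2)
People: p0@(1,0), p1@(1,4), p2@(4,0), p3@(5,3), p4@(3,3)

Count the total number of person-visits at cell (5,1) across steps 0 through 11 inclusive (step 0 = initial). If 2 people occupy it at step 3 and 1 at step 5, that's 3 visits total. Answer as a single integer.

Answer: 0

Derivation:
Step 0: p0@(1,0) p1@(1,4) p2@(4,0) p3@(5,3) p4@(3,3) -> at (5,1): 0 [-], cum=0
Step 1: p0@ESC p1@(2,4) p2@(3,0) p3@ESC p4@(4,3) -> at (5,1): 0 [-], cum=0
Step 2: p0@ESC p1@(2,3) p2@ESC p3@ESC p4@(5,3) -> at (5,1): 0 [-], cum=0
Step 3: p0@ESC p1@(2,2) p2@ESC p3@ESC p4@ESC -> at (5,1): 0 [-], cum=0
Step 4: p0@ESC p1@(2,1) p2@ESC p3@ESC p4@ESC -> at (5,1): 0 [-], cum=0
Step 5: p0@ESC p1@ESC p2@ESC p3@ESC p4@ESC -> at (5,1): 0 [-], cum=0
Total visits = 0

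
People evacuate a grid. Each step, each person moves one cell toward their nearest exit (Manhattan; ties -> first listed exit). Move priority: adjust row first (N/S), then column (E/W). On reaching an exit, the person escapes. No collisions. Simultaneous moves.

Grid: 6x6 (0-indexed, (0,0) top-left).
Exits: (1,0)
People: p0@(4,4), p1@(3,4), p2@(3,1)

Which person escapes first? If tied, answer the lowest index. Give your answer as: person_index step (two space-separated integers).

Answer: 2 3

Derivation:
Step 1: p0:(4,4)->(3,4) | p1:(3,4)->(2,4) | p2:(3,1)->(2,1)
Step 2: p0:(3,4)->(2,4) | p1:(2,4)->(1,4) | p2:(2,1)->(1,1)
Step 3: p0:(2,4)->(1,4) | p1:(1,4)->(1,3) | p2:(1,1)->(1,0)->EXIT
Step 4: p0:(1,4)->(1,3) | p1:(1,3)->(1,2) | p2:escaped
Step 5: p0:(1,3)->(1,2) | p1:(1,2)->(1,1) | p2:escaped
Step 6: p0:(1,2)->(1,1) | p1:(1,1)->(1,0)->EXIT | p2:escaped
Step 7: p0:(1,1)->(1,0)->EXIT | p1:escaped | p2:escaped
Exit steps: [7, 6, 3]
First to escape: p2 at step 3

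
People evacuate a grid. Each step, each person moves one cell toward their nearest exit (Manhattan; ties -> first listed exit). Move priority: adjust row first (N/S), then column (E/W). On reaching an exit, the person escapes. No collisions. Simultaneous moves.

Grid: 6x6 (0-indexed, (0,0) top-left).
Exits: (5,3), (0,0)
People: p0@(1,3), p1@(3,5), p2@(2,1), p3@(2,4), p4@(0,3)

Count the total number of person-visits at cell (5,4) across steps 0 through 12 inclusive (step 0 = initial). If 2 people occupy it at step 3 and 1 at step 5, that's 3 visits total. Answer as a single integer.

Step 0: p0@(1,3) p1@(3,5) p2@(2,1) p3@(2,4) p4@(0,3) -> at (5,4): 0 [-], cum=0
Step 1: p0@(2,3) p1@(4,5) p2@(1,1) p3@(3,4) p4@(0,2) -> at (5,4): 0 [-], cum=0
Step 2: p0@(3,3) p1@(5,5) p2@(0,1) p3@(4,4) p4@(0,1) -> at (5,4): 0 [-], cum=0
Step 3: p0@(4,3) p1@(5,4) p2@ESC p3@(5,4) p4@ESC -> at (5,4): 2 [p1,p3], cum=2
Step 4: p0@ESC p1@ESC p2@ESC p3@ESC p4@ESC -> at (5,4): 0 [-], cum=2
Total visits = 2

Answer: 2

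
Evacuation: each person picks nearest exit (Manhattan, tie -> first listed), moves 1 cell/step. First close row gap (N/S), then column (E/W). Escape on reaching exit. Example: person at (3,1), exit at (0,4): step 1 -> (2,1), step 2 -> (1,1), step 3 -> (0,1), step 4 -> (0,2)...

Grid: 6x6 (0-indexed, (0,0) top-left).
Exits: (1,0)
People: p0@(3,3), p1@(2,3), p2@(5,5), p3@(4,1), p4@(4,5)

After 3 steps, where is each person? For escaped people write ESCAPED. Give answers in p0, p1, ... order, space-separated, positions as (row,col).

Step 1: p0:(3,3)->(2,3) | p1:(2,3)->(1,3) | p2:(5,5)->(4,5) | p3:(4,1)->(3,1) | p4:(4,5)->(3,5)
Step 2: p0:(2,3)->(1,3) | p1:(1,3)->(1,2) | p2:(4,5)->(3,5) | p3:(3,1)->(2,1) | p4:(3,5)->(2,5)
Step 3: p0:(1,3)->(1,2) | p1:(1,2)->(1,1) | p2:(3,5)->(2,5) | p3:(2,1)->(1,1) | p4:(2,5)->(1,5)

(1,2) (1,1) (2,5) (1,1) (1,5)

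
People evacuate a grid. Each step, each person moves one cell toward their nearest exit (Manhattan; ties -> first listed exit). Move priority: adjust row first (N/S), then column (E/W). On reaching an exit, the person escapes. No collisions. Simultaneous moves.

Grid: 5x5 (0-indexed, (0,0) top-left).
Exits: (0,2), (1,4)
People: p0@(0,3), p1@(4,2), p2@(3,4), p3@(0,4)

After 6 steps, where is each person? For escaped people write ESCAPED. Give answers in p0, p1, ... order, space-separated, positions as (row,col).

Step 1: p0:(0,3)->(0,2)->EXIT | p1:(4,2)->(3,2) | p2:(3,4)->(2,4) | p3:(0,4)->(1,4)->EXIT
Step 2: p0:escaped | p1:(3,2)->(2,2) | p2:(2,4)->(1,4)->EXIT | p3:escaped
Step 3: p0:escaped | p1:(2,2)->(1,2) | p2:escaped | p3:escaped
Step 4: p0:escaped | p1:(1,2)->(0,2)->EXIT | p2:escaped | p3:escaped

ESCAPED ESCAPED ESCAPED ESCAPED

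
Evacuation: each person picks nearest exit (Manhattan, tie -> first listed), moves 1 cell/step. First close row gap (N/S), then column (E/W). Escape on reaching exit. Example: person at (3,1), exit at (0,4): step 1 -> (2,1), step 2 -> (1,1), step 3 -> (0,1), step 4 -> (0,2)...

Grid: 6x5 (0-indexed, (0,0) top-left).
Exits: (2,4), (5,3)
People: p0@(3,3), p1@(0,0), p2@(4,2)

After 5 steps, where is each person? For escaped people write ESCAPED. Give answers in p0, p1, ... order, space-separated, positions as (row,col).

Step 1: p0:(3,3)->(2,3) | p1:(0,0)->(1,0) | p2:(4,2)->(5,2)
Step 2: p0:(2,3)->(2,4)->EXIT | p1:(1,0)->(2,0) | p2:(5,2)->(5,3)->EXIT
Step 3: p0:escaped | p1:(2,0)->(2,1) | p2:escaped
Step 4: p0:escaped | p1:(2,1)->(2,2) | p2:escaped
Step 5: p0:escaped | p1:(2,2)->(2,3) | p2:escaped

ESCAPED (2,3) ESCAPED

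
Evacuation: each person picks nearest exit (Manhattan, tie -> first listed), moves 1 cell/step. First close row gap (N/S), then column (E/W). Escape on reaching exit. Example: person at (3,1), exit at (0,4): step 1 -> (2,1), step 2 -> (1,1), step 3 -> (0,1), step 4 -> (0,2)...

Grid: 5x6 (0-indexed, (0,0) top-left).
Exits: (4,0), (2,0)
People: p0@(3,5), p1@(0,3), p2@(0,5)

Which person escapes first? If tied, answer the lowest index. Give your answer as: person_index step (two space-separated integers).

Answer: 1 5

Derivation:
Step 1: p0:(3,5)->(4,5) | p1:(0,3)->(1,3) | p2:(0,5)->(1,5)
Step 2: p0:(4,5)->(4,4) | p1:(1,3)->(2,3) | p2:(1,5)->(2,5)
Step 3: p0:(4,4)->(4,3) | p1:(2,3)->(2,2) | p2:(2,5)->(2,4)
Step 4: p0:(4,3)->(4,2) | p1:(2,2)->(2,1) | p2:(2,4)->(2,3)
Step 5: p0:(4,2)->(4,1) | p1:(2,1)->(2,0)->EXIT | p2:(2,3)->(2,2)
Step 6: p0:(4,1)->(4,0)->EXIT | p1:escaped | p2:(2,2)->(2,1)
Step 7: p0:escaped | p1:escaped | p2:(2,1)->(2,0)->EXIT
Exit steps: [6, 5, 7]
First to escape: p1 at step 5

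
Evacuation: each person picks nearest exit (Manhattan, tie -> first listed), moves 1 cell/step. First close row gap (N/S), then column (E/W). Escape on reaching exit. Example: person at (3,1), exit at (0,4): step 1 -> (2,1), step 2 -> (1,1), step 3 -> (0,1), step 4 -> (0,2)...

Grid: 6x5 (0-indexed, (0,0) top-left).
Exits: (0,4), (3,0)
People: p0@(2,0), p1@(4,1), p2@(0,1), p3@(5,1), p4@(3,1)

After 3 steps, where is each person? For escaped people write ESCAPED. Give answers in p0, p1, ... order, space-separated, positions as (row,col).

Step 1: p0:(2,0)->(3,0)->EXIT | p1:(4,1)->(3,1) | p2:(0,1)->(0,2) | p3:(5,1)->(4,1) | p4:(3,1)->(3,0)->EXIT
Step 2: p0:escaped | p1:(3,1)->(3,0)->EXIT | p2:(0,2)->(0,3) | p3:(4,1)->(3,1) | p4:escaped
Step 3: p0:escaped | p1:escaped | p2:(0,3)->(0,4)->EXIT | p3:(3,1)->(3,0)->EXIT | p4:escaped

ESCAPED ESCAPED ESCAPED ESCAPED ESCAPED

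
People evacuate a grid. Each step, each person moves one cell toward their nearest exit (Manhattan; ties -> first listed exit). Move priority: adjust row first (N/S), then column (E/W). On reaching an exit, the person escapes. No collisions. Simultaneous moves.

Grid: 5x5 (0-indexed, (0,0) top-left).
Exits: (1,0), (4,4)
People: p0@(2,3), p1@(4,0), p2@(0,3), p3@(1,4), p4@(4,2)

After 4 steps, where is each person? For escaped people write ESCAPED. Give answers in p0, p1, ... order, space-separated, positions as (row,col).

Step 1: p0:(2,3)->(3,3) | p1:(4,0)->(3,0) | p2:(0,3)->(1,3) | p3:(1,4)->(2,4) | p4:(4,2)->(4,3)
Step 2: p0:(3,3)->(4,3) | p1:(3,0)->(2,0) | p2:(1,3)->(1,2) | p3:(2,4)->(3,4) | p4:(4,3)->(4,4)->EXIT
Step 3: p0:(4,3)->(4,4)->EXIT | p1:(2,0)->(1,0)->EXIT | p2:(1,2)->(1,1) | p3:(3,4)->(4,4)->EXIT | p4:escaped
Step 4: p0:escaped | p1:escaped | p2:(1,1)->(1,0)->EXIT | p3:escaped | p4:escaped

ESCAPED ESCAPED ESCAPED ESCAPED ESCAPED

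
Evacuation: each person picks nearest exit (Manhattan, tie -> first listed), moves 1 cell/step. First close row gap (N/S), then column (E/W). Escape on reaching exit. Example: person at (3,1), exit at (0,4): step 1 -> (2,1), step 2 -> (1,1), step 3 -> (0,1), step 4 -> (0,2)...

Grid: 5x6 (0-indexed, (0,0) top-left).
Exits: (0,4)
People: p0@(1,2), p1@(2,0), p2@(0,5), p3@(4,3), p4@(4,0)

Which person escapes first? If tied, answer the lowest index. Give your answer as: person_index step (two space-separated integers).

Answer: 2 1

Derivation:
Step 1: p0:(1,2)->(0,2) | p1:(2,0)->(1,0) | p2:(0,5)->(0,4)->EXIT | p3:(4,3)->(3,3) | p4:(4,0)->(3,0)
Step 2: p0:(0,2)->(0,3) | p1:(1,0)->(0,0) | p2:escaped | p3:(3,3)->(2,3) | p4:(3,0)->(2,0)
Step 3: p0:(0,3)->(0,4)->EXIT | p1:(0,0)->(0,1) | p2:escaped | p3:(2,3)->(1,3) | p4:(2,0)->(1,0)
Step 4: p0:escaped | p1:(0,1)->(0,2) | p2:escaped | p3:(1,3)->(0,3) | p4:(1,0)->(0,0)
Step 5: p0:escaped | p1:(0,2)->(0,3) | p2:escaped | p3:(0,3)->(0,4)->EXIT | p4:(0,0)->(0,1)
Step 6: p0:escaped | p1:(0,3)->(0,4)->EXIT | p2:escaped | p3:escaped | p4:(0,1)->(0,2)
Step 7: p0:escaped | p1:escaped | p2:escaped | p3:escaped | p4:(0,2)->(0,3)
Step 8: p0:escaped | p1:escaped | p2:escaped | p3:escaped | p4:(0,3)->(0,4)->EXIT
Exit steps: [3, 6, 1, 5, 8]
First to escape: p2 at step 1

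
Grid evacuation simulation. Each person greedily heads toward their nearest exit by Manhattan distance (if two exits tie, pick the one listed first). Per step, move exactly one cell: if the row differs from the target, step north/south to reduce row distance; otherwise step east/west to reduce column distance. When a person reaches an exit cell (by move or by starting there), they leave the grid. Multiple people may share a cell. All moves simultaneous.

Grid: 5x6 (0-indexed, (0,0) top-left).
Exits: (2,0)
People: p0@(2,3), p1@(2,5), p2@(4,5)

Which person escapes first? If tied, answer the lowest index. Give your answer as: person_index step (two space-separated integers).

Step 1: p0:(2,3)->(2,2) | p1:(2,5)->(2,4) | p2:(4,5)->(3,5)
Step 2: p0:(2,2)->(2,1) | p1:(2,4)->(2,3) | p2:(3,5)->(2,5)
Step 3: p0:(2,1)->(2,0)->EXIT | p1:(2,3)->(2,2) | p2:(2,5)->(2,4)
Step 4: p0:escaped | p1:(2,2)->(2,1) | p2:(2,4)->(2,3)
Step 5: p0:escaped | p1:(2,1)->(2,0)->EXIT | p2:(2,3)->(2,2)
Step 6: p0:escaped | p1:escaped | p2:(2,2)->(2,1)
Step 7: p0:escaped | p1:escaped | p2:(2,1)->(2,0)->EXIT
Exit steps: [3, 5, 7]
First to escape: p0 at step 3

Answer: 0 3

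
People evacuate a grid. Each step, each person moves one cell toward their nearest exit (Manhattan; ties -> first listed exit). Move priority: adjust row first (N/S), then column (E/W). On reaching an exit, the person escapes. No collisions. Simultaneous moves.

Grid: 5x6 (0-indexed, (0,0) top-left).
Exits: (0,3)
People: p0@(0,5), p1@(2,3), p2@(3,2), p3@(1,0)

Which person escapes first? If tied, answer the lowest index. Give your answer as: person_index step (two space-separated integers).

Answer: 0 2

Derivation:
Step 1: p0:(0,5)->(0,4) | p1:(2,3)->(1,3) | p2:(3,2)->(2,2) | p3:(1,0)->(0,0)
Step 2: p0:(0,4)->(0,3)->EXIT | p1:(1,3)->(0,3)->EXIT | p2:(2,2)->(1,2) | p3:(0,0)->(0,1)
Step 3: p0:escaped | p1:escaped | p2:(1,2)->(0,2) | p3:(0,1)->(0,2)
Step 4: p0:escaped | p1:escaped | p2:(0,2)->(0,3)->EXIT | p3:(0,2)->(0,3)->EXIT
Exit steps: [2, 2, 4, 4]
First to escape: p0 at step 2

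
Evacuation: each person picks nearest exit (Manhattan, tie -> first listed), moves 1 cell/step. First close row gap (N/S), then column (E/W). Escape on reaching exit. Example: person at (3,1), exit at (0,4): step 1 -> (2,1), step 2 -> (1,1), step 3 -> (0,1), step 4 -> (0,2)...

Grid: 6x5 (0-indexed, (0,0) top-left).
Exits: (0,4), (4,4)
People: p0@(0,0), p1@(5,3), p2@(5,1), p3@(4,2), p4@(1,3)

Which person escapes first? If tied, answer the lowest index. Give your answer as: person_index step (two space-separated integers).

Step 1: p0:(0,0)->(0,1) | p1:(5,3)->(4,3) | p2:(5,1)->(4,1) | p3:(4,2)->(4,3) | p4:(1,3)->(0,3)
Step 2: p0:(0,1)->(0,2) | p1:(4,3)->(4,4)->EXIT | p2:(4,1)->(4,2) | p3:(4,3)->(4,4)->EXIT | p4:(0,3)->(0,4)->EXIT
Step 3: p0:(0,2)->(0,3) | p1:escaped | p2:(4,2)->(4,3) | p3:escaped | p4:escaped
Step 4: p0:(0,3)->(0,4)->EXIT | p1:escaped | p2:(4,3)->(4,4)->EXIT | p3:escaped | p4:escaped
Exit steps: [4, 2, 4, 2, 2]
First to escape: p1 at step 2

Answer: 1 2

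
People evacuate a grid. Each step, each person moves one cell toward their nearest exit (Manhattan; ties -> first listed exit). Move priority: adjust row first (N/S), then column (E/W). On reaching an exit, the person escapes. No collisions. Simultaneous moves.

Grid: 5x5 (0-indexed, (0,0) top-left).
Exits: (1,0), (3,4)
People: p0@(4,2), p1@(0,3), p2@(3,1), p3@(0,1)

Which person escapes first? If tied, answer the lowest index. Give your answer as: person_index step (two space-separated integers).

Step 1: p0:(4,2)->(3,2) | p1:(0,3)->(1,3) | p2:(3,1)->(2,1) | p3:(0,1)->(1,1)
Step 2: p0:(3,2)->(3,3) | p1:(1,3)->(1,2) | p2:(2,1)->(1,1) | p3:(1,1)->(1,0)->EXIT
Step 3: p0:(3,3)->(3,4)->EXIT | p1:(1,2)->(1,1) | p2:(1,1)->(1,0)->EXIT | p3:escaped
Step 4: p0:escaped | p1:(1,1)->(1,0)->EXIT | p2:escaped | p3:escaped
Exit steps: [3, 4, 3, 2]
First to escape: p3 at step 2

Answer: 3 2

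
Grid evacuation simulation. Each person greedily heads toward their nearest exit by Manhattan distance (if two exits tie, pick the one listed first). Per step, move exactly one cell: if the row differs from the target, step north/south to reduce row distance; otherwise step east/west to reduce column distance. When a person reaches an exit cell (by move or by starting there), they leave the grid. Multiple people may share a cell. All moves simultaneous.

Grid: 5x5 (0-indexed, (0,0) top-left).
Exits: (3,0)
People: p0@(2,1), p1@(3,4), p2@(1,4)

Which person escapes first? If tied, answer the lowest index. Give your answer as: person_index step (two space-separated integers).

Step 1: p0:(2,1)->(3,1) | p1:(3,4)->(3,3) | p2:(1,4)->(2,4)
Step 2: p0:(3,1)->(3,0)->EXIT | p1:(3,3)->(3,2) | p2:(2,4)->(3,4)
Step 3: p0:escaped | p1:(3,2)->(3,1) | p2:(3,4)->(3,3)
Step 4: p0:escaped | p1:(3,1)->(3,0)->EXIT | p2:(3,3)->(3,2)
Step 5: p0:escaped | p1:escaped | p2:(3,2)->(3,1)
Step 6: p0:escaped | p1:escaped | p2:(3,1)->(3,0)->EXIT
Exit steps: [2, 4, 6]
First to escape: p0 at step 2

Answer: 0 2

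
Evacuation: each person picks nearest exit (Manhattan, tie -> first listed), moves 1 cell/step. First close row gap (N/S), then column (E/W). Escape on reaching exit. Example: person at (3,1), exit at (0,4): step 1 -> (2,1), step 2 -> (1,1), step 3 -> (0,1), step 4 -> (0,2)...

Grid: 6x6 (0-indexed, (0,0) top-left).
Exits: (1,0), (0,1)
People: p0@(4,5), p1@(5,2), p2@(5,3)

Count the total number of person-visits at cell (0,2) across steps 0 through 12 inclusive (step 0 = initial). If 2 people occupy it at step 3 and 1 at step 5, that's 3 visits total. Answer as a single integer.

Answer: 0

Derivation:
Step 0: p0@(4,5) p1@(5,2) p2@(5,3) -> at (0,2): 0 [-], cum=0
Step 1: p0@(3,5) p1@(4,2) p2@(4,3) -> at (0,2): 0 [-], cum=0
Step 2: p0@(2,5) p1@(3,2) p2@(3,3) -> at (0,2): 0 [-], cum=0
Step 3: p0@(1,5) p1@(2,2) p2@(2,3) -> at (0,2): 0 [-], cum=0
Step 4: p0@(1,4) p1@(1,2) p2@(1,3) -> at (0,2): 0 [-], cum=0
Step 5: p0@(1,3) p1@(1,1) p2@(1,2) -> at (0,2): 0 [-], cum=0
Step 6: p0@(1,2) p1@ESC p2@(1,1) -> at (0,2): 0 [-], cum=0
Step 7: p0@(1,1) p1@ESC p2@ESC -> at (0,2): 0 [-], cum=0
Step 8: p0@ESC p1@ESC p2@ESC -> at (0,2): 0 [-], cum=0
Total visits = 0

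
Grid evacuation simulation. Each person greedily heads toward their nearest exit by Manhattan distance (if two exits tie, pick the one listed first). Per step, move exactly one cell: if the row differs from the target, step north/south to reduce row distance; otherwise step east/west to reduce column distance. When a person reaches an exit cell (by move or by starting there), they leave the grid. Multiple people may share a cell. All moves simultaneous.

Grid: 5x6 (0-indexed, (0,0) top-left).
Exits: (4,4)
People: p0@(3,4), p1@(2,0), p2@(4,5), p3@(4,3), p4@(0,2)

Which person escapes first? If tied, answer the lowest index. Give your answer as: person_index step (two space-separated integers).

Step 1: p0:(3,4)->(4,4)->EXIT | p1:(2,0)->(3,0) | p2:(4,5)->(4,4)->EXIT | p3:(4,3)->(4,4)->EXIT | p4:(0,2)->(1,2)
Step 2: p0:escaped | p1:(3,0)->(4,0) | p2:escaped | p3:escaped | p4:(1,2)->(2,2)
Step 3: p0:escaped | p1:(4,0)->(4,1) | p2:escaped | p3:escaped | p4:(2,2)->(3,2)
Step 4: p0:escaped | p1:(4,1)->(4,2) | p2:escaped | p3:escaped | p4:(3,2)->(4,2)
Step 5: p0:escaped | p1:(4,2)->(4,3) | p2:escaped | p3:escaped | p4:(4,2)->(4,3)
Step 6: p0:escaped | p1:(4,3)->(4,4)->EXIT | p2:escaped | p3:escaped | p4:(4,3)->(4,4)->EXIT
Exit steps: [1, 6, 1, 1, 6]
First to escape: p0 at step 1

Answer: 0 1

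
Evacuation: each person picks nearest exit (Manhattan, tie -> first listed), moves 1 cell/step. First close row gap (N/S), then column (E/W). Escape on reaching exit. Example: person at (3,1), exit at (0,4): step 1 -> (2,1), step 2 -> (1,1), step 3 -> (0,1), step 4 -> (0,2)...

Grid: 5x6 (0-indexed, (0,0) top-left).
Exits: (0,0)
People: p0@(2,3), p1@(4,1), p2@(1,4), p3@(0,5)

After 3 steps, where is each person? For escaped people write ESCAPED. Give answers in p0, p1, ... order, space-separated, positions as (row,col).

Step 1: p0:(2,3)->(1,3) | p1:(4,1)->(3,1) | p2:(1,4)->(0,4) | p3:(0,5)->(0,4)
Step 2: p0:(1,3)->(0,3) | p1:(3,1)->(2,1) | p2:(0,4)->(0,3) | p3:(0,4)->(0,3)
Step 3: p0:(0,3)->(0,2) | p1:(2,1)->(1,1) | p2:(0,3)->(0,2) | p3:(0,3)->(0,2)

(0,2) (1,1) (0,2) (0,2)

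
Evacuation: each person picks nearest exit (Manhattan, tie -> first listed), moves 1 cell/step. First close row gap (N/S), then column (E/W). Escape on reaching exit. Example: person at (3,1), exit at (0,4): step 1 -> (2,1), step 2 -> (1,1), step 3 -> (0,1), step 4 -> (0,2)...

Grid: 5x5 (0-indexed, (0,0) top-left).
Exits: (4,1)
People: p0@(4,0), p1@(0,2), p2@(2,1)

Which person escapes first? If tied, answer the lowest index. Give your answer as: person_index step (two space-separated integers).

Step 1: p0:(4,0)->(4,1)->EXIT | p1:(0,2)->(1,2) | p2:(2,1)->(3,1)
Step 2: p0:escaped | p1:(1,2)->(2,2) | p2:(3,1)->(4,1)->EXIT
Step 3: p0:escaped | p1:(2,2)->(3,2) | p2:escaped
Step 4: p0:escaped | p1:(3,2)->(4,2) | p2:escaped
Step 5: p0:escaped | p1:(4,2)->(4,1)->EXIT | p2:escaped
Exit steps: [1, 5, 2]
First to escape: p0 at step 1

Answer: 0 1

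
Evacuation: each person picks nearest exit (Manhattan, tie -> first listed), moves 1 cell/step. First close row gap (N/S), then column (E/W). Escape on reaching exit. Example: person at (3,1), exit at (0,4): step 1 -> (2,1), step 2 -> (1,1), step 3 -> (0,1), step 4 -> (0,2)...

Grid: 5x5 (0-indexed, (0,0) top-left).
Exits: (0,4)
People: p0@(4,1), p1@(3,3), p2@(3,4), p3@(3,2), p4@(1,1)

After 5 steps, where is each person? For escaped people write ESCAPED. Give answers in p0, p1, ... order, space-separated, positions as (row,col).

Step 1: p0:(4,1)->(3,1) | p1:(3,3)->(2,3) | p2:(3,4)->(2,4) | p3:(3,2)->(2,2) | p4:(1,1)->(0,1)
Step 2: p0:(3,1)->(2,1) | p1:(2,3)->(1,3) | p2:(2,4)->(1,4) | p3:(2,2)->(1,2) | p4:(0,1)->(0,2)
Step 3: p0:(2,1)->(1,1) | p1:(1,3)->(0,3) | p2:(1,4)->(0,4)->EXIT | p3:(1,2)->(0,2) | p4:(0,2)->(0,3)
Step 4: p0:(1,1)->(0,1) | p1:(0,3)->(0,4)->EXIT | p2:escaped | p3:(0,2)->(0,3) | p4:(0,3)->(0,4)->EXIT
Step 5: p0:(0,1)->(0,2) | p1:escaped | p2:escaped | p3:(0,3)->(0,4)->EXIT | p4:escaped

(0,2) ESCAPED ESCAPED ESCAPED ESCAPED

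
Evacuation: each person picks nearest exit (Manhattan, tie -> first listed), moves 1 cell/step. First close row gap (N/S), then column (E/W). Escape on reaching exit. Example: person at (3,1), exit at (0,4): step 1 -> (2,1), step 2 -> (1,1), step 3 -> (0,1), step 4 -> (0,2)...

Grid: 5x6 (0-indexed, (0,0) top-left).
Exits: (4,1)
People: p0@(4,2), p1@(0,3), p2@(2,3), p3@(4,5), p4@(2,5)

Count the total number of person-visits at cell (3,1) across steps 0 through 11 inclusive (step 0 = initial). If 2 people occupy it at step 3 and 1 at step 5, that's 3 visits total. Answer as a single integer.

Step 0: p0@(4,2) p1@(0,3) p2@(2,3) p3@(4,5) p4@(2,5) -> at (3,1): 0 [-], cum=0
Step 1: p0@ESC p1@(1,3) p2@(3,3) p3@(4,4) p4@(3,5) -> at (3,1): 0 [-], cum=0
Step 2: p0@ESC p1@(2,3) p2@(4,3) p3@(4,3) p4@(4,5) -> at (3,1): 0 [-], cum=0
Step 3: p0@ESC p1@(3,3) p2@(4,2) p3@(4,2) p4@(4,4) -> at (3,1): 0 [-], cum=0
Step 4: p0@ESC p1@(4,3) p2@ESC p3@ESC p4@(4,3) -> at (3,1): 0 [-], cum=0
Step 5: p0@ESC p1@(4,2) p2@ESC p3@ESC p4@(4,2) -> at (3,1): 0 [-], cum=0
Step 6: p0@ESC p1@ESC p2@ESC p3@ESC p4@ESC -> at (3,1): 0 [-], cum=0
Total visits = 0

Answer: 0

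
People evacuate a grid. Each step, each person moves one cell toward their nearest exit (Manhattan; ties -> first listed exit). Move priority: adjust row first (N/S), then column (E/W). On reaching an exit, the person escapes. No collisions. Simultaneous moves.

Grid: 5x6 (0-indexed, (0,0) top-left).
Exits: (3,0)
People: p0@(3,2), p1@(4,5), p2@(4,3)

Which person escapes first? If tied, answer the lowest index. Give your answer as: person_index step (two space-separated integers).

Step 1: p0:(3,2)->(3,1) | p1:(4,5)->(3,5) | p2:(4,3)->(3,3)
Step 2: p0:(3,1)->(3,0)->EXIT | p1:(3,5)->(3,4) | p2:(3,3)->(3,2)
Step 3: p0:escaped | p1:(3,4)->(3,3) | p2:(3,2)->(3,1)
Step 4: p0:escaped | p1:(3,3)->(3,2) | p2:(3,1)->(3,0)->EXIT
Step 5: p0:escaped | p1:(3,2)->(3,1) | p2:escaped
Step 6: p0:escaped | p1:(3,1)->(3,0)->EXIT | p2:escaped
Exit steps: [2, 6, 4]
First to escape: p0 at step 2

Answer: 0 2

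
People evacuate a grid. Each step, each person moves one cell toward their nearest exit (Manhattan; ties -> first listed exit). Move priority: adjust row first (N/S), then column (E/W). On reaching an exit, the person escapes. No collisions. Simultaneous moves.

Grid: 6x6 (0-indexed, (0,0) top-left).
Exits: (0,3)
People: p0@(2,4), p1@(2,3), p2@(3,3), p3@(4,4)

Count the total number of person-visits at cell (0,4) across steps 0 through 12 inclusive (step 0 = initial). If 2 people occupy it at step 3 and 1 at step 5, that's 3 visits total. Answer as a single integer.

Answer: 2

Derivation:
Step 0: p0@(2,4) p1@(2,3) p2@(3,3) p3@(4,4) -> at (0,4): 0 [-], cum=0
Step 1: p0@(1,4) p1@(1,3) p2@(2,3) p3@(3,4) -> at (0,4): 0 [-], cum=0
Step 2: p0@(0,4) p1@ESC p2@(1,3) p3@(2,4) -> at (0,4): 1 [p0], cum=1
Step 3: p0@ESC p1@ESC p2@ESC p3@(1,4) -> at (0,4): 0 [-], cum=1
Step 4: p0@ESC p1@ESC p2@ESC p3@(0,4) -> at (0,4): 1 [p3], cum=2
Step 5: p0@ESC p1@ESC p2@ESC p3@ESC -> at (0,4): 0 [-], cum=2
Total visits = 2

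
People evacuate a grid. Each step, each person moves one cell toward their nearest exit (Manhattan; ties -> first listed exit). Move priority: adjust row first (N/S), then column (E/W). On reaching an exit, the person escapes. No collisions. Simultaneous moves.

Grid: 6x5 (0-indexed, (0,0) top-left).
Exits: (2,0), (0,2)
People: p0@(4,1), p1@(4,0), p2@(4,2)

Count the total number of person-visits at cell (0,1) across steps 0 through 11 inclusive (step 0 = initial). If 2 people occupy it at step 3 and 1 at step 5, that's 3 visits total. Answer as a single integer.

Step 0: p0@(4,1) p1@(4,0) p2@(4,2) -> at (0,1): 0 [-], cum=0
Step 1: p0@(3,1) p1@(3,0) p2@(3,2) -> at (0,1): 0 [-], cum=0
Step 2: p0@(2,1) p1@ESC p2@(2,2) -> at (0,1): 0 [-], cum=0
Step 3: p0@ESC p1@ESC p2@(2,1) -> at (0,1): 0 [-], cum=0
Step 4: p0@ESC p1@ESC p2@ESC -> at (0,1): 0 [-], cum=0
Total visits = 0

Answer: 0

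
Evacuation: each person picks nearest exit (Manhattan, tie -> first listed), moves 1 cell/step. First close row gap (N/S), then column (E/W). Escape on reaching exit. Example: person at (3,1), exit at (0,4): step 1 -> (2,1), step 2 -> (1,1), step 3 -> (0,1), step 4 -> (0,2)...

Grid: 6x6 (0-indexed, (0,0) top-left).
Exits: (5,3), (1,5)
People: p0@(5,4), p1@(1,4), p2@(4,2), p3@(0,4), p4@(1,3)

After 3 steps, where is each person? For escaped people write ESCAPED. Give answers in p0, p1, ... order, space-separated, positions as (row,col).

Step 1: p0:(5,4)->(5,3)->EXIT | p1:(1,4)->(1,5)->EXIT | p2:(4,2)->(5,2) | p3:(0,4)->(1,4) | p4:(1,3)->(1,4)
Step 2: p0:escaped | p1:escaped | p2:(5,2)->(5,3)->EXIT | p3:(1,4)->(1,5)->EXIT | p4:(1,4)->(1,5)->EXIT

ESCAPED ESCAPED ESCAPED ESCAPED ESCAPED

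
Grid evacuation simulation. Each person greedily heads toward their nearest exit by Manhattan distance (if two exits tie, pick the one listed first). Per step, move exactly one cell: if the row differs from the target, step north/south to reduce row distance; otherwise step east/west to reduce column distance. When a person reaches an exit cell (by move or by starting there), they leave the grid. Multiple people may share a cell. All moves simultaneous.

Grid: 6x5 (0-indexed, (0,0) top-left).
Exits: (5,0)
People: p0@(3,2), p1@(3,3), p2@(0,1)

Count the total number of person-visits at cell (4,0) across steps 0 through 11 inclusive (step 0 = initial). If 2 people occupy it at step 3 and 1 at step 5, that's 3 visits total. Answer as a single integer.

Step 0: p0@(3,2) p1@(3,3) p2@(0,1) -> at (4,0): 0 [-], cum=0
Step 1: p0@(4,2) p1@(4,3) p2@(1,1) -> at (4,0): 0 [-], cum=0
Step 2: p0@(5,2) p1@(5,3) p2@(2,1) -> at (4,0): 0 [-], cum=0
Step 3: p0@(5,1) p1@(5,2) p2@(3,1) -> at (4,0): 0 [-], cum=0
Step 4: p0@ESC p1@(5,1) p2@(4,1) -> at (4,0): 0 [-], cum=0
Step 5: p0@ESC p1@ESC p2@(5,1) -> at (4,0): 0 [-], cum=0
Step 6: p0@ESC p1@ESC p2@ESC -> at (4,0): 0 [-], cum=0
Total visits = 0

Answer: 0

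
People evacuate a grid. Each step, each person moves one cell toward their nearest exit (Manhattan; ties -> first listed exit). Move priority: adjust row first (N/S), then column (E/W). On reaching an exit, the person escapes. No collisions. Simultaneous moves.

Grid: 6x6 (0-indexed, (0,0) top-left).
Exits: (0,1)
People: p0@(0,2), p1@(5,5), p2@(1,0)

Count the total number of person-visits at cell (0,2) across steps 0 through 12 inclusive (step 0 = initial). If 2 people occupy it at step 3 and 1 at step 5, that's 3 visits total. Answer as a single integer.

Answer: 2

Derivation:
Step 0: p0@(0,2) p1@(5,5) p2@(1,0) -> at (0,2): 1 [p0], cum=1
Step 1: p0@ESC p1@(4,5) p2@(0,0) -> at (0,2): 0 [-], cum=1
Step 2: p0@ESC p1@(3,5) p2@ESC -> at (0,2): 0 [-], cum=1
Step 3: p0@ESC p1@(2,5) p2@ESC -> at (0,2): 0 [-], cum=1
Step 4: p0@ESC p1@(1,5) p2@ESC -> at (0,2): 0 [-], cum=1
Step 5: p0@ESC p1@(0,5) p2@ESC -> at (0,2): 0 [-], cum=1
Step 6: p0@ESC p1@(0,4) p2@ESC -> at (0,2): 0 [-], cum=1
Step 7: p0@ESC p1@(0,3) p2@ESC -> at (0,2): 0 [-], cum=1
Step 8: p0@ESC p1@(0,2) p2@ESC -> at (0,2): 1 [p1], cum=2
Step 9: p0@ESC p1@ESC p2@ESC -> at (0,2): 0 [-], cum=2
Total visits = 2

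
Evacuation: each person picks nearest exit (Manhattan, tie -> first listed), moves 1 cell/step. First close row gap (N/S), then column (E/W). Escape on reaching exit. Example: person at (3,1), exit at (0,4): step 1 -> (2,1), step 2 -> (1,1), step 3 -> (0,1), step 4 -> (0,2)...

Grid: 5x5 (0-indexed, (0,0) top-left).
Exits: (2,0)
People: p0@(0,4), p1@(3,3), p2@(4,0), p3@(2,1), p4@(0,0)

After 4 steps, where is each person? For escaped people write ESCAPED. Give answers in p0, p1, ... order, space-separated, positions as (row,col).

Step 1: p0:(0,4)->(1,4) | p1:(3,3)->(2,3) | p2:(4,0)->(3,0) | p3:(2,1)->(2,0)->EXIT | p4:(0,0)->(1,0)
Step 2: p0:(1,4)->(2,4) | p1:(2,3)->(2,2) | p2:(3,0)->(2,0)->EXIT | p3:escaped | p4:(1,0)->(2,0)->EXIT
Step 3: p0:(2,4)->(2,3) | p1:(2,2)->(2,1) | p2:escaped | p3:escaped | p4:escaped
Step 4: p0:(2,3)->(2,2) | p1:(2,1)->(2,0)->EXIT | p2:escaped | p3:escaped | p4:escaped

(2,2) ESCAPED ESCAPED ESCAPED ESCAPED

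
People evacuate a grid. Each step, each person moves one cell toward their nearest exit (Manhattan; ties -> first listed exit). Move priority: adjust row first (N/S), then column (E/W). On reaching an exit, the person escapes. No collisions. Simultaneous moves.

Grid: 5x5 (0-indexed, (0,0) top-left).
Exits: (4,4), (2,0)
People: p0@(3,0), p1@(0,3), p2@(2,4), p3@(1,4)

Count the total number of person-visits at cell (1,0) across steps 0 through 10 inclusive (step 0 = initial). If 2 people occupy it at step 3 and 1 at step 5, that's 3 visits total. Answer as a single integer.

Step 0: p0@(3,0) p1@(0,3) p2@(2,4) p3@(1,4) -> at (1,0): 0 [-], cum=0
Step 1: p0@ESC p1@(1,3) p2@(3,4) p3@(2,4) -> at (1,0): 0 [-], cum=0
Step 2: p0@ESC p1@(2,3) p2@ESC p3@(3,4) -> at (1,0): 0 [-], cum=0
Step 3: p0@ESC p1@(3,3) p2@ESC p3@ESC -> at (1,0): 0 [-], cum=0
Step 4: p0@ESC p1@(4,3) p2@ESC p3@ESC -> at (1,0): 0 [-], cum=0
Step 5: p0@ESC p1@ESC p2@ESC p3@ESC -> at (1,0): 0 [-], cum=0
Total visits = 0

Answer: 0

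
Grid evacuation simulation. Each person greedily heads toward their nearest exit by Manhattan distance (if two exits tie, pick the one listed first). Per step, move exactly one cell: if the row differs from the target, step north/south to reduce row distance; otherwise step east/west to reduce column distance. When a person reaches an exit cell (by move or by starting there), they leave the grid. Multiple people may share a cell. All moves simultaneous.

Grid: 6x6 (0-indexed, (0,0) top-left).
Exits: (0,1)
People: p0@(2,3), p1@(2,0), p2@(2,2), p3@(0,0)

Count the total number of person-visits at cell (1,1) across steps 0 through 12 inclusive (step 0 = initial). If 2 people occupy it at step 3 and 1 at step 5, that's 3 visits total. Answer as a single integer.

Step 0: p0@(2,3) p1@(2,0) p2@(2,2) p3@(0,0) -> at (1,1): 0 [-], cum=0
Step 1: p0@(1,3) p1@(1,0) p2@(1,2) p3@ESC -> at (1,1): 0 [-], cum=0
Step 2: p0@(0,3) p1@(0,0) p2@(0,2) p3@ESC -> at (1,1): 0 [-], cum=0
Step 3: p0@(0,2) p1@ESC p2@ESC p3@ESC -> at (1,1): 0 [-], cum=0
Step 4: p0@ESC p1@ESC p2@ESC p3@ESC -> at (1,1): 0 [-], cum=0
Total visits = 0

Answer: 0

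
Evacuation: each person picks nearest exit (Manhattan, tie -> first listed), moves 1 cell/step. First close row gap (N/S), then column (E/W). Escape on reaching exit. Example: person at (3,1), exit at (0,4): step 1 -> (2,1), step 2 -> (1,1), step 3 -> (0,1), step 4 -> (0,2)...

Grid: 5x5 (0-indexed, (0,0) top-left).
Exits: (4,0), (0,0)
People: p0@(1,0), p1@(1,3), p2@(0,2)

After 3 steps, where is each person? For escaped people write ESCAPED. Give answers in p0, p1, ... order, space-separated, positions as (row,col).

Step 1: p0:(1,0)->(0,0)->EXIT | p1:(1,3)->(0,3) | p2:(0,2)->(0,1)
Step 2: p0:escaped | p1:(0,3)->(0,2) | p2:(0,1)->(0,0)->EXIT
Step 3: p0:escaped | p1:(0,2)->(0,1) | p2:escaped

ESCAPED (0,1) ESCAPED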